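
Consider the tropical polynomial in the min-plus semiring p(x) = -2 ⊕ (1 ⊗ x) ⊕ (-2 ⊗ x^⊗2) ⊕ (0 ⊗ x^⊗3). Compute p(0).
p(0) = -2

A tropical monomial a ⊗ x^⊗i evaluates to a + i · x. Evaluating each term at x = 0:
  Term 0 contributes -2 + 0 · 0 = -2
  Term 1 contributes 1 + 1 · 0 = 1
  Term 2 contributes -2 + 2 · 0 = -2
  Term 3 contributes 0 + 3 · 0 = 0
p(0) = ⊕ of these = min[-2, 1, -2, 0] = -2.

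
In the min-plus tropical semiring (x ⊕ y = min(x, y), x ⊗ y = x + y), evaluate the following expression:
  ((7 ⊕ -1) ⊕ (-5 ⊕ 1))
((7 ⊕ -1) ⊕ (-5 ⊕ 1)) = -5

Expand innermost to outermost. Recall ⊕ takes the minimum of its arguments and ⊗ takes their sum. Working out the expression ((7 ⊕ -1) ⊕ (-5 ⊕ 1)) gives -5.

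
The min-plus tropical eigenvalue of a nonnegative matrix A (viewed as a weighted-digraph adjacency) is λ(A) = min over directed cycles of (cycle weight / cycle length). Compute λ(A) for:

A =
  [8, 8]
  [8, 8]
λ(A) = 8

Enumerate directed cycles and compute their means (weight / length). Sample:
  cycle 0 → 0: weight = 8, length = 1, mean = 8/1 ≈ 8.000
  cycle 1 → 1: weight = 8, length = 1, mean = 8/1 ≈ 8.000
  cycle 0 → 1 → 0: weight = 16, length = 2, mean = 16/2 ≈ 8.000
  cycle 1 → 0 → 1: weight = 16, length = 2, mean = 16/2 ≈ 8.000
Minimum mean = 8.000, attained e.g. along the cycle 0 → 0 with weight 8 and length 1. So λ(A) = 8/1 = 8.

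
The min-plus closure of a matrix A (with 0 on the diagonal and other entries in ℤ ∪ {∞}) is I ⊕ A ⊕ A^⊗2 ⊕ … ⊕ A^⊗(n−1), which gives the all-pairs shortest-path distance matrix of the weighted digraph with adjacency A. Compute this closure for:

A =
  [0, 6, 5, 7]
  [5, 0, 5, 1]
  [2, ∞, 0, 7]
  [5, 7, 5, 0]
Closure =
  [0, 6, 5, 7]
  [5, 0, 5, 1]
  [2, 8, 0, 7]
  [5, 7, 5, 0]

This is the Floyd-Warshall all-pairs shortest-path computation. For each intermediate vertex k = 0, 1, …, 3, update dist[i][j] ← min(dist[i][j], dist[i][k] + dist[k][j]). The final matrix gives, for each (i, j), the minimum total weight of any directed path from i to j (possibly empty when i = j).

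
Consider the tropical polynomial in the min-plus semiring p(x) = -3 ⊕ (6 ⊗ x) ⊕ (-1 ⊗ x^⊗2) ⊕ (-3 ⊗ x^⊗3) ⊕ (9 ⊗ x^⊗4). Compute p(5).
p(5) = -3

A tropical monomial a ⊗ x^⊗i evaluates to a + i · x. Evaluating each term at x = 5:
  Term 0 contributes -3 + 0 · 5 = -3
  Term 1 contributes 6 + 1 · 5 = 11
  Term 2 contributes -1 + 2 · 5 = 9
  Term 3 contributes -3 + 3 · 5 = 12
  Term 4 contributes 9 + 4 · 5 = 29
p(5) = ⊕ of these = min[-3, 11, 9, 12, 29] = -3.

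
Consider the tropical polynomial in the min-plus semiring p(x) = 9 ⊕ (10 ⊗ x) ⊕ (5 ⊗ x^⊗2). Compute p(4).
p(4) = 9

A tropical monomial a ⊗ x^⊗i evaluates to a + i · x. Evaluating each term at x = 4:
  Term 0 contributes 9 + 0 · 4 = 9
  Term 1 contributes 10 + 1 · 4 = 14
  Term 2 contributes 5 + 2 · 4 = 13
p(4) = ⊕ of these = min[9, 14, 13] = 9.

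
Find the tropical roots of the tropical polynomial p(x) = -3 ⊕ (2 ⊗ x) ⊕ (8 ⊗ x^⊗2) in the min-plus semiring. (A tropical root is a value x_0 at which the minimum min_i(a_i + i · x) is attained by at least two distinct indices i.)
Roots: {-6, -5}

Each tropical root is a break point of the lower envelope of the lines y = a_i + i · x (there are 3 lines, with slopes 0, 1, ..., 2). Only the lines that attain the minimum somewhere contribute to roots; other lines are dominated. Here the surviving (envelope) indices are i = 2, i = 1, i = 0.
Intersections between consecutive envelope lines give the roots: for adjacent envelope indices i < j the intersection is x = (a_i − a_j) / (j − i). Reading off the sorted break points: {-6, -5}.
Verification: at each break x_0, at least two indices attain the minimum of min_i(a_i + i · x_0).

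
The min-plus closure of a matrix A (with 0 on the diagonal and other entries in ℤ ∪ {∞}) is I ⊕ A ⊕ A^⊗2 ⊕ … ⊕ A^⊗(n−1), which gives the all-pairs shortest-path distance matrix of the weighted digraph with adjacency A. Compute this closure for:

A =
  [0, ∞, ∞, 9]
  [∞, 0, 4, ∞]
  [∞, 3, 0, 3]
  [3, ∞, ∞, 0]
Closure =
  [0, ∞, ∞, 9]
  [10, 0, 4, 7]
  [6, 3, 0, 3]
  [3, ∞, ∞, 0]

This is the Floyd-Warshall all-pairs shortest-path computation. For each intermediate vertex k = 0, 1, …, 3, update dist[i][j] ← min(dist[i][j], dist[i][k] + dist[k][j]). The final matrix gives, for each (i, j), the minimum total weight of any directed path from i to j (possibly empty when i = j).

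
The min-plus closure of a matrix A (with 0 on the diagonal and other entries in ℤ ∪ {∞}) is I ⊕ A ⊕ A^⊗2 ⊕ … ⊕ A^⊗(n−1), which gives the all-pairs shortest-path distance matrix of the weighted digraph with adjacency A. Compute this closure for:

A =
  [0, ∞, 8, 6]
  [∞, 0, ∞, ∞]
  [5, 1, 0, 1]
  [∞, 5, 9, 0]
Closure =
  [0, 9, 8, 6]
  [∞, 0, ∞, ∞]
  [5, 1, 0, 1]
  [14, 5, 9, 0]

This is the Floyd-Warshall all-pairs shortest-path computation. For each intermediate vertex k = 0, 1, …, 3, update dist[i][j] ← min(dist[i][j], dist[i][k] + dist[k][j]). The final matrix gives, for each (i, j), the minimum total weight of any directed path from i to j (possibly empty when i = j).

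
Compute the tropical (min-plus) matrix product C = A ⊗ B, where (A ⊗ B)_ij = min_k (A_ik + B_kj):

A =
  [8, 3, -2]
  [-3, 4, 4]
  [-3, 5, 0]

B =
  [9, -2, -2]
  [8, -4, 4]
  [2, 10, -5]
A ⊗ B =
  [0, -1, -7]
  [6, -5, -5]
  [2, -5, -5]

Apply the min-plus product entry-by-entry:
  C[0][0] = min over k of (A[0][0] + B[0][0] = 8 + 9 = 17, A[0][1] + B[1][0] = 3 + 8 = 11, A[0][2] + B[2][0] = -2 + 2 = 0) = 0 (attained at k = 2)
  C[0][1] = min over k of (A[0][0] + B[0][1] = 8 + -2 = 6, A[0][1] + B[1][1] = 3 + -4 = -1, A[0][2] + B[2][1] = -2 + 10 = 8) = -1 (attained at k = 1)
  C[0][2] = min over k of (A[0][0] + B[0][2] = 8 + -2 = 6, A[0][1] + B[1][2] = 3 + 4 = 7, A[0][2] + B[2][2] = -2 + -5 = -7) = -7 (attained at k = 2)
  C[1][0] = min over k of (A[1][0] + B[0][0] = -3 + 9 = 6, A[1][1] + B[1][0] = 4 + 8 = 12, A[1][2] + B[2][0] = 4 + 2 = 6) = 6 (attained at k = 0)
  C[1][1] = min over k of (A[1][0] + B[0][1] = -3 + -2 = -5, A[1][1] + B[1][1] = 4 + -4 = 0, A[1][2] + B[2][1] = 4 + 10 = 14) = -5 (attained at k = 0)
  C[1][2] = min over k of (A[1][0] + B[0][2] = -3 + -2 = -5, A[1][1] + B[1][2] = 4 + 4 = 8, A[1][2] + B[2][2] = 4 + -5 = -1) = -5 (attained at k = 0)
  C[2][0] = min over k of (A[2][0] + B[0][0] = -3 + 9 = 6, A[2][1] + B[1][0] = 5 + 8 = 13, A[2][2] + B[2][0] = 0 + 2 = 2) = 2 (attained at k = 2)
  C[2][1] = min over k of (A[2][0] + B[0][1] = -3 + -2 = -5, A[2][1] + B[1][1] = 5 + -4 = 1, A[2][2] + B[2][1] = 0 + 10 = 10) = -5 (attained at k = 0)
  C[2][2] = min over k of (A[2][0] + B[0][2] = -3 + -2 = -5, A[2][1] + B[1][2] = 5 + 4 = 9, A[2][2] + B[2][2] = 0 + -5 = -5) = -5 (attained at k = 0)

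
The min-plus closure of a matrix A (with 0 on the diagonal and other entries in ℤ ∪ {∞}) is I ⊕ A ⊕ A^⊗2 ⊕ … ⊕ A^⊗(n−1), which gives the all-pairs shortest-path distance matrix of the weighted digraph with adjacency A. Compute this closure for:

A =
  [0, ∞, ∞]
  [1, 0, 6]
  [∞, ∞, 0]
Closure =
  [0, ∞, ∞]
  [1, 0, 6]
  [∞, ∞, 0]

This is the Floyd-Warshall all-pairs shortest-path computation. For each intermediate vertex k = 0, 1, …, 2, update dist[i][j] ← min(dist[i][j], dist[i][k] + dist[k][j]). The final matrix gives, for each (i, j), the minimum total weight of any directed path from i to j (possibly empty when i = j).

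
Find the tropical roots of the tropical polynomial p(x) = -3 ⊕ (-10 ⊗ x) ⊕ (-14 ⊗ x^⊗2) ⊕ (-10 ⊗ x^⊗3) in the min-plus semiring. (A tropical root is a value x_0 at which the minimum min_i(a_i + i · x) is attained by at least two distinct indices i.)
Roots: {-4, 4, 7}

Each tropical root is a break point of the lower envelope of the lines y = a_i + i · x (there are 4 lines, with slopes 0, 1, ..., 3). Only the lines that attain the minimum somewhere contribute to roots; other lines are dominated. Here the surviving (envelope) indices are i = 3, i = 2, i = 1, i = 0.
Intersections between consecutive envelope lines give the roots: for adjacent envelope indices i < j the intersection is x = (a_i − a_j) / (j − i). Reading off the sorted break points: {-4, 4, 7}.
Verification: at each break x_0, at least two indices attain the minimum of min_i(a_i + i · x_0).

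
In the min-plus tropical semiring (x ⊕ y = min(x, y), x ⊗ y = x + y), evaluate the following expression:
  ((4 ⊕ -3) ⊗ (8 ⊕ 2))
((4 ⊕ -3) ⊗ (8 ⊕ 2)) = -1

Expand innermost to outermost. Recall ⊕ takes the minimum of its arguments and ⊗ takes their sum. Working out the expression ((4 ⊕ -3) ⊗ (8 ⊕ 2)) gives -1.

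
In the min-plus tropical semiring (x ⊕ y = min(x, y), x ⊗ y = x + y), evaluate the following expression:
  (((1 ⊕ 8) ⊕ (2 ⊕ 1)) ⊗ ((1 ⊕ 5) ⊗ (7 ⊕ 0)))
(((1 ⊕ 8) ⊕ (2 ⊕ 1)) ⊗ ((1 ⊕ 5) ⊗ (7 ⊕ 0))) = 2

Expand innermost to outermost. Recall ⊕ takes the minimum of its arguments and ⊗ takes their sum. Working out the expression (((1 ⊕ 8) ⊕ (2 ⊕ 1)) ⊗ ((1 ⊕ 5) ⊗ (7 ⊕ 0))) gives 2.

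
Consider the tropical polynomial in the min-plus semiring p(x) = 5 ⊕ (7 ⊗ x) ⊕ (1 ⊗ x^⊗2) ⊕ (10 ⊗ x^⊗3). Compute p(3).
p(3) = 5

A tropical monomial a ⊗ x^⊗i evaluates to a + i · x. Evaluating each term at x = 3:
  Term 0 contributes 5 + 0 · 3 = 5
  Term 1 contributes 7 + 1 · 3 = 10
  Term 2 contributes 1 + 2 · 3 = 7
  Term 3 contributes 10 + 3 · 3 = 19
p(3) = ⊕ of these = min[5, 10, 7, 19] = 5.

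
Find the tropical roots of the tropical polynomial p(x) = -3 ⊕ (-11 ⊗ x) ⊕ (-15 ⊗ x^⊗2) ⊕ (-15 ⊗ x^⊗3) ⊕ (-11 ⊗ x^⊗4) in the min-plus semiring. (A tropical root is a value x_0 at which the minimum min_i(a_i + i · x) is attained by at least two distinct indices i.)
Roots: {-4, 0, 4, 8}

Each tropical root is a break point of the lower envelope of the lines y = a_i + i · x (there are 5 lines, with slopes 0, 1, ..., 4). Only the lines that attain the minimum somewhere contribute to roots; other lines are dominated. Here the surviving (envelope) indices are i = 4, i = 3, i = 2, i = 1, i = 0.
Intersections between consecutive envelope lines give the roots: for adjacent envelope indices i < j the intersection is x = (a_i − a_j) / (j − i). Reading off the sorted break points: {-4, 0, 4, 8}.
Verification: at each break x_0, at least two indices attain the minimum of min_i(a_i + i · x_0).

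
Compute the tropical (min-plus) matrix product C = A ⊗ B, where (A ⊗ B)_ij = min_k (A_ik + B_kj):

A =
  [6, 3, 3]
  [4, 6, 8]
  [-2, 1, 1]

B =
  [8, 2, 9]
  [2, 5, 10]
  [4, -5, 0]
A ⊗ B =
  [5, -2, 3]
  [8, 3, 8]
  [3, -4, 1]

Apply the min-plus product entry-by-entry:
  C[0][0] = min over k of (A[0][0] + B[0][0] = 6 + 8 = 14, A[0][1] + B[1][0] = 3 + 2 = 5, A[0][2] + B[2][0] = 3 + 4 = 7) = 5 (attained at k = 1)
  C[0][1] = min over k of (A[0][0] + B[0][1] = 6 + 2 = 8, A[0][1] + B[1][1] = 3 + 5 = 8, A[0][2] + B[2][1] = 3 + -5 = -2) = -2 (attained at k = 2)
  C[0][2] = min over k of (A[0][0] + B[0][2] = 6 + 9 = 15, A[0][1] + B[1][2] = 3 + 10 = 13, A[0][2] + B[2][2] = 3 + 0 = 3) = 3 (attained at k = 2)
  C[1][0] = min over k of (A[1][0] + B[0][0] = 4 + 8 = 12, A[1][1] + B[1][0] = 6 + 2 = 8, A[1][2] + B[2][0] = 8 + 4 = 12) = 8 (attained at k = 1)
  C[1][1] = min over k of (A[1][0] + B[0][1] = 4 + 2 = 6, A[1][1] + B[1][1] = 6 + 5 = 11, A[1][2] + B[2][1] = 8 + -5 = 3) = 3 (attained at k = 2)
  C[1][2] = min over k of (A[1][0] + B[0][2] = 4 + 9 = 13, A[1][1] + B[1][2] = 6 + 10 = 16, A[1][2] + B[2][2] = 8 + 0 = 8) = 8 (attained at k = 2)
  C[2][0] = min over k of (A[2][0] + B[0][0] = -2 + 8 = 6, A[2][1] + B[1][0] = 1 + 2 = 3, A[2][2] + B[2][0] = 1 + 4 = 5) = 3 (attained at k = 1)
  C[2][1] = min over k of (A[2][0] + B[0][1] = -2 + 2 = 0, A[2][1] + B[1][1] = 1 + 5 = 6, A[2][2] + B[2][1] = 1 + -5 = -4) = -4 (attained at k = 2)
  C[2][2] = min over k of (A[2][0] + B[0][2] = -2 + 9 = 7, A[2][1] + B[1][2] = 1 + 10 = 11, A[2][2] + B[2][2] = 1 + 0 = 1) = 1 (attained at k = 2)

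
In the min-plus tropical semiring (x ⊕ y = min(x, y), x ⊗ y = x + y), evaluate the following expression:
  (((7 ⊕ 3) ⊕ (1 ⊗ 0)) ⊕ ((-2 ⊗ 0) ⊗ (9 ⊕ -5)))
(((7 ⊕ 3) ⊕ (1 ⊗ 0)) ⊕ ((-2 ⊗ 0) ⊗ (9 ⊕ -5))) = -7

Expand innermost to outermost. Recall ⊕ takes the minimum of its arguments and ⊗ takes their sum. Working out the expression (((7 ⊕ 3) ⊕ (1 ⊗ 0)) ⊕ ((-2 ⊗ 0) ⊗ (9 ⊕ -5))) gives -7.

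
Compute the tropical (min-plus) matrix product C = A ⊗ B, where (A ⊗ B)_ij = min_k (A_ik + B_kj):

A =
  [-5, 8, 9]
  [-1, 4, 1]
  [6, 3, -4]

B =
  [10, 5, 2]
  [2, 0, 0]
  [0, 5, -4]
A ⊗ B =
  [5, 0, -3]
  [1, 4, -3]
  [-4, 1, -8]

Apply the min-plus product entry-by-entry:
  C[0][0] = min over k of (A[0][0] + B[0][0] = -5 + 10 = 5, A[0][1] + B[1][0] = 8 + 2 = 10, A[0][2] + B[2][0] = 9 + 0 = 9) = 5 (attained at k = 0)
  C[0][1] = min over k of (A[0][0] + B[0][1] = -5 + 5 = 0, A[0][1] + B[1][1] = 8 + 0 = 8, A[0][2] + B[2][1] = 9 + 5 = 14) = 0 (attained at k = 0)
  C[0][2] = min over k of (A[0][0] + B[0][2] = -5 + 2 = -3, A[0][1] + B[1][2] = 8 + 0 = 8, A[0][2] + B[2][2] = 9 + -4 = 5) = -3 (attained at k = 0)
  C[1][0] = min over k of (A[1][0] + B[0][0] = -1 + 10 = 9, A[1][1] + B[1][0] = 4 + 2 = 6, A[1][2] + B[2][0] = 1 + 0 = 1) = 1 (attained at k = 2)
  C[1][1] = min over k of (A[1][0] + B[0][1] = -1 + 5 = 4, A[1][1] + B[1][1] = 4 + 0 = 4, A[1][2] + B[2][1] = 1 + 5 = 6) = 4 (attained at k = 0)
  C[1][2] = min over k of (A[1][0] + B[0][2] = -1 + 2 = 1, A[1][1] + B[1][2] = 4 + 0 = 4, A[1][2] + B[2][2] = 1 + -4 = -3) = -3 (attained at k = 2)
  C[2][0] = min over k of (A[2][0] + B[0][0] = 6 + 10 = 16, A[2][1] + B[1][0] = 3 + 2 = 5, A[2][2] + B[2][0] = -4 + 0 = -4) = -4 (attained at k = 2)
  C[2][1] = min over k of (A[2][0] + B[0][1] = 6 + 5 = 11, A[2][1] + B[1][1] = 3 + 0 = 3, A[2][2] + B[2][1] = -4 + 5 = 1) = 1 (attained at k = 2)
  C[2][2] = min over k of (A[2][0] + B[0][2] = 6 + 2 = 8, A[2][1] + B[1][2] = 3 + 0 = 3, A[2][2] + B[2][2] = -4 + -4 = -8) = -8 (attained at k = 2)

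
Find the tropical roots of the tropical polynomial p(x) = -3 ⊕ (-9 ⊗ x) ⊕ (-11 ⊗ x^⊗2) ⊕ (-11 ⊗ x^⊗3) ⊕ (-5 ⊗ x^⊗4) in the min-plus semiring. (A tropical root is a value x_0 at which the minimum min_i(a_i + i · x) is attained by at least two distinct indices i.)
Roots: {-6, 0, 2, 6}

Each tropical root is a break point of the lower envelope of the lines y = a_i + i · x (there are 5 lines, with slopes 0, 1, ..., 4). Only the lines that attain the minimum somewhere contribute to roots; other lines are dominated. Here the surviving (envelope) indices are i = 4, i = 3, i = 2, i = 1, i = 0.
Intersections between consecutive envelope lines give the roots: for adjacent envelope indices i < j the intersection is x = (a_i − a_j) / (j − i). Reading off the sorted break points: {-6, 0, 2, 6}.
Verification: at each break x_0, at least two indices attain the minimum of min_i(a_i + i · x_0).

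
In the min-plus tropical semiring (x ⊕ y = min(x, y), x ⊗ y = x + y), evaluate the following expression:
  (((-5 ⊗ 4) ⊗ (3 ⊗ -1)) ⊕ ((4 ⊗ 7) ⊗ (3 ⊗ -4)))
(((-5 ⊗ 4) ⊗ (3 ⊗ -1)) ⊕ ((4 ⊗ 7) ⊗ (3 ⊗ -4))) = 1

Expand innermost to outermost. Recall ⊕ takes the minimum of its arguments and ⊗ takes their sum. Working out the expression (((-5 ⊗ 4) ⊗ (3 ⊗ -1)) ⊕ ((4 ⊗ 7) ⊗ (3 ⊗ -4))) gives 1.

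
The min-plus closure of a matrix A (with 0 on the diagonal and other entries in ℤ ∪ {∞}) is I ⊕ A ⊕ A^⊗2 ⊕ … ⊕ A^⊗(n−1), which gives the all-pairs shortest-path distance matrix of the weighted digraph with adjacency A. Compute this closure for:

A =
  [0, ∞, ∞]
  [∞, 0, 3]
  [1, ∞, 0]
Closure =
  [0, ∞, ∞]
  [4, 0, 3]
  [1, ∞, 0]

This is the Floyd-Warshall all-pairs shortest-path computation. For each intermediate vertex k = 0, 1, …, 2, update dist[i][j] ← min(dist[i][j], dist[i][k] + dist[k][j]). The final matrix gives, for each (i, j), the minimum total weight of any directed path from i to j (possibly empty when i = j).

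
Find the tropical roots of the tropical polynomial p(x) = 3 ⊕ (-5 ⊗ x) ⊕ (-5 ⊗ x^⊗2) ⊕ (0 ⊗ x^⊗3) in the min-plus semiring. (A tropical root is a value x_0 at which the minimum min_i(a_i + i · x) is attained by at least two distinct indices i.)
Roots: {-5, 0, 8}

Each tropical root is a break point of the lower envelope of the lines y = a_i + i · x (there are 4 lines, with slopes 0, 1, ..., 3). Only the lines that attain the minimum somewhere contribute to roots; other lines are dominated. Here the surviving (envelope) indices are i = 3, i = 2, i = 1, i = 0.
Intersections between consecutive envelope lines give the roots: for adjacent envelope indices i < j the intersection is x = (a_i − a_j) / (j − i). Reading off the sorted break points: {-5, 0, 8}.
Verification: at each break x_0, at least two indices attain the minimum of min_i(a_i + i · x_0).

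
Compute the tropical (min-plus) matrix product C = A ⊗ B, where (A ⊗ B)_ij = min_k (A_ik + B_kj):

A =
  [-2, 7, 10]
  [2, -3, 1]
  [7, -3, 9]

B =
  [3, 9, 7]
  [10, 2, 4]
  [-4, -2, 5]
A ⊗ B =
  [1, 7, 5]
  [-3, -1, 1]
  [5, -1, 1]

Apply the min-plus product entry-by-entry:
  C[0][0] = min over k of (A[0][0] + B[0][0] = -2 + 3 = 1, A[0][1] + B[1][0] = 7 + 10 = 17, A[0][2] + B[2][0] = 10 + -4 = 6) = 1 (attained at k = 0)
  C[0][1] = min over k of (A[0][0] + B[0][1] = -2 + 9 = 7, A[0][1] + B[1][1] = 7 + 2 = 9, A[0][2] + B[2][1] = 10 + -2 = 8) = 7 (attained at k = 0)
  C[0][2] = min over k of (A[0][0] + B[0][2] = -2 + 7 = 5, A[0][1] + B[1][2] = 7 + 4 = 11, A[0][2] + B[2][2] = 10 + 5 = 15) = 5 (attained at k = 0)
  C[1][0] = min over k of (A[1][0] + B[0][0] = 2 + 3 = 5, A[1][1] + B[1][0] = -3 + 10 = 7, A[1][2] + B[2][0] = 1 + -4 = -3) = -3 (attained at k = 2)
  C[1][1] = min over k of (A[1][0] + B[0][1] = 2 + 9 = 11, A[1][1] + B[1][1] = -3 + 2 = -1, A[1][2] + B[2][1] = 1 + -2 = -1) = -1 (attained at k = 1)
  C[1][2] = min over k of (A[1][0] + B[0][2] = 2 + 7 = 9, A[1][1] + B[1][2] = -3 + 4 = 1, A[1][2] + B[2][2] = 1 + 5 = 6) = 1 (attained at k = 1)
  C[2][0] = min over k of (A[2][0] + B[0][0] = 7 + 3 = 10, A[2][1] + B[1][0] = -3 + 10 = 7, A[2][2] + B[2][0] = 9 + -4 = 5) = 5 (attained at k = 2)
  C[2][1] = min over k of (A[2][0] + B[0][1] = 7 + 9 = 16, A[2][1] + B[1][1] = -3 + 2 = -1, A[2][2] + B[2][1] = 9 + -2 = 7) = -1 (attained at k = 1)
  C[2][2] = min over k of (A[2][0] + B[0][2] = 7 + 7 = 14, A[2][1] + B[1][2] = -3 + 4 = 1, A[2][2] + B[2][2] = 9 + 5 = 14) = 1 (attained at k = 1)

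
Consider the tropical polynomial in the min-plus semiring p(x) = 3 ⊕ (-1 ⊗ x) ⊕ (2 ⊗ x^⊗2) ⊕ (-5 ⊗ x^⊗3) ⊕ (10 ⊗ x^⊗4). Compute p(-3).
p(-3) = -14

A tropical monomial a ⊗ x^⊗i evaluates to a + i · x. Evaluating each term at x = -3:
  Term 0 contributes 3 + 0 · -3 = 3
  Term 1 contributes -1 + 1 · -3 = -4
  Term 2 contributes 2 + 2 · -3 = -4
  Term 3 contributes -5 + 3 · -3 = -14
  Term 4 contributes 10 + 4 · -3 = -2
p(-3) = ⊕ of these = min[3, -4, -4, -14, -2] = -14.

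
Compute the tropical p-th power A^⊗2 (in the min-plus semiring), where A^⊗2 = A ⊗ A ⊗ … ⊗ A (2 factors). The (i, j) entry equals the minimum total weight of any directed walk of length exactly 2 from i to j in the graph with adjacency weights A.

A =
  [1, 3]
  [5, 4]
A^⊗2 =
  [2, 4]
  [6, 8]

Each entry (A^⊗2)_ij equals the minimum over all length-2 walks i = v_0 → v_1 → … → v_2 = j of Σ_t A[v_t][v_{t+1}]. For example, for (i, j) = (0, 1) we minimise over 2 possible intermediate vertex sequences; the minimum is 4, attained along the walk 0 → 0 → 1.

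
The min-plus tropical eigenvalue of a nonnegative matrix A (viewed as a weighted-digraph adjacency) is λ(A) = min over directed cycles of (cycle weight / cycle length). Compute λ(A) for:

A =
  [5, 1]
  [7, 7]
λ(A) = 4

Enumerate directed cycles and compute their means (weight / length). Sample:
  cycle 0 → 0: weight = 5, length = 1, mean = 5/1 ≈ 5.000
  cycle 1 → 1: weight = 7, length = 1, mean = 7/1 ≈ 7.000
  cycle 0 → 1 → 0: weight = 8, length = 2, mean = 8/2 ≈ 4.000
  cycle 1 → 0 → 1: weight = 8, length = 2, mean = 8/2 ≈ 4.000
Minimum mean = 4.000, attained e.g. along the cycle 0 → 1 → 0 with weight 8 and length 2. So λ(A) = 8/2 = 4.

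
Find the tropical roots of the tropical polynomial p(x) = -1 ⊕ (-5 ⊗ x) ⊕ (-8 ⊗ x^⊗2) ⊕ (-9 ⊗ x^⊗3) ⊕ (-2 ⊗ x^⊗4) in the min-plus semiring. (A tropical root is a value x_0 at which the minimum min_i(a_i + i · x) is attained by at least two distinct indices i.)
Roots: {-7, 1, 3, 4}

Each tropical root is a break point of the lower envelope of the lines y = a_i + i · x (there are 5 lines, with slopes 0, 1, ..., 4). Only the lines that attain the minimum somewhere contribute to roots; other lines are dominated. Here the surviving (envelope) indices are i = 4, i = 3, i = 2, i = 1, i = 0.
Intersections between consecutive envelope lines give the roots: for adjacent envelope indices i < j the intersection is x = (a_i − a_j) / (j − i). Reading off the sorted break points: {-7, 1, 3, 4}.
Verification: at each break x_0, at least two indices attain the minimum of min_i(a_i + i · x_0).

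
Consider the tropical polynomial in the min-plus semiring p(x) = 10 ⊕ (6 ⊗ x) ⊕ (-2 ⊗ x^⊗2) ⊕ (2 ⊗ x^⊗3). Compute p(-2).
p(-2) = -6

A tropical monomial a ⊗ x^⊗i evaluates to a + i · x. Evaluating each term at x = -2:
  Term 0 contributes 10 + 0 · -2 = 10
  Term 1 contributes 6 + 1 · -2 = 4
  Term 2 contributes -2 + 2 · -2 = -6
  Term 3 contributes 2 + 3 · -2 = -4
p(-2) = ⊕ of these = min[10, 4, -6, -4] = -6.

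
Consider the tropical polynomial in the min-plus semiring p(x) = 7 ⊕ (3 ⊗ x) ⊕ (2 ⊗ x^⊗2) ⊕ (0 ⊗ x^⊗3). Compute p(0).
p(0) = 0

A tropical monomial a ⊗ x^⊗i evaluates to a + i · x. Evaluating each term at x = 0:
  Term 0 contributes 7 + 0 · 0 = 7
  Term 1 contributes 3 + 1 · 0 = 3
  Term 2 contributes 2 + 2 · 0 = 2
  Term 3 contributes 0 + 3 · 0 = 0
p(0) = ⊕ of these = min[7, 3, 2, 0] = 0.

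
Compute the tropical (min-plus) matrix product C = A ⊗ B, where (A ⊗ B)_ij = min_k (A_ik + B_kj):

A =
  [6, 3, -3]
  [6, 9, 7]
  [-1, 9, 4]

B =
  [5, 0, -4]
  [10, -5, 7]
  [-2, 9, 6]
A ⊗ B =
  [-5, -2, 2]
  [5, 4, 2]
  [2, -1, -5]

Apply the min-plus product entry-by-entry:
  C[0][0] = min over k of (A[0][0] + B[0][0] = 6 + 5 = 11, A[0][1] + B[1][0] = 3 + 10 = 13, A[0][2] + B[2][0] = -3 + -2 = -5) = -5 (attained at k = 2)
  C[0][1] = min over k of (A[0][0] + B[0][1] = 6 + 0 = 6, A[0][1] + B[1][1] = 3 + -5 = -2, A[0][2] + B[2][1] = -3 + 9 = 6) = -2 (attained at k = 1)
  C[0][2] = min over k of (A[0][0] + B[0][2] = 6 + -4 = 2, A[0][1] + B[1][2] = 3 + 7 = 10, A[0][2] + B[2][2] = -3 + 6 = 3) = 2 (attained at k = 0)
  C[1][0] = min over k of (A[1][0] + B[0][0] = 6 + 5 = 11, A[1][1] + B[1][0] = 9 + 10 = 19, A[1][2] + B[2][0] = 7 + -2 = 5) = 5 (attained at k = 2)
  C[1][1] = min over k of (A[1][0] + B[0][1] = 6 + 0 = 6, A[1][1] + B[1][1] = 9 + -5 = 4, A[1][2] + B[2][1] = 7 + 9 = 16) = 4 (attained at k = 1)
  C[1][2] = min over k of (A[1][0] + B[0][2] = 6 + -4 = 2, A[1][1] + B[1][2] = 9 + 7 = 16, A[1][2] + B[2][2] = 7 + 6 = 13) = 2 (attained at k = 0)
  C[2][0] = min over k of (A[2][0] + B[0][0] = -1 + 5 = 4, A[2][1] + B[1][0] = 9 + 10 = 19, A[2][2] + B[2][0] = 4 + -2 = 2) = 2 (attained at k = 2)
  C[2][1] = min over k of (A[2][0] + B[0][1] = -1 + 0 = -1, A[2][1] + B[1][1] = 9 + -5 = 4, A[2][2] + B[2][1] = 4 + 9 = 13) = -1 (attained at k = 0)
  C[2][2] = min over k of (A[2][0] + B[0][2] = -1 + -4 = -5, A[2][1] + B[1][2] = 9 + 7 = 16, A[2][2] + B[2][2] = 4 + 6 = 10) = -5 (attained at k = 0)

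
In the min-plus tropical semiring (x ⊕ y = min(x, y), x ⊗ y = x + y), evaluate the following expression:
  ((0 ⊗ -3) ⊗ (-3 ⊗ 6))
((0 ⊗ -3) ⊗ (-3 ⊗ 6)) = 0

Expand innermost to outermost. Recall ⊕ takes the minimum of its arguments and ⊗ takes their sum. Working out the expression ((0 ⊗ -3) ⊗ (-3 ⊗ 6)) gives 0.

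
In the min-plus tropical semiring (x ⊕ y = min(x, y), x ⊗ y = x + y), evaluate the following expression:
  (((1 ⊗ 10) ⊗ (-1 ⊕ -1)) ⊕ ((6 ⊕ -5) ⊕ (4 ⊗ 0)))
(((1 ⊗ 10) ⊗ (-1 ⊕ -1)) ⊕ ((6 ⊕ -5) ⊕ (4 ⊗ 0))) = -5

Expand innermost to outermost. Recall ⊕ takes the minimum of its arguments and ⊗ takes their sum. Working out the expression (((1 ⊗ 10) ⊗ (-1 ⊕ -1)) ⊕ ((6 ⊕ -5) ⊕ (4 ⊗ 0))) gives -5.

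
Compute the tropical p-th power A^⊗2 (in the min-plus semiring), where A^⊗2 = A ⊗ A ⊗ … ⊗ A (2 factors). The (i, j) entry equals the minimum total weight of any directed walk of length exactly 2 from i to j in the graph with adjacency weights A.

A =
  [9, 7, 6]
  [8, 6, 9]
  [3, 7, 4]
A^⊗2 =
  [9, 13, 10]
  [12, 12, 13]
  [7, 10, 8]

Each entry (A^⊗2)_ij equals the minimum over all length-2 walks i = v_0 → v_1 → … → v_2 = j of Σ_t A[v_t][v_{t+1}]. For example, for (i, j) = (0, 2) we minimise over 3 possible intermediate vertex sequences; the minimum is 10, attained along the walk 0 → 2 → 2.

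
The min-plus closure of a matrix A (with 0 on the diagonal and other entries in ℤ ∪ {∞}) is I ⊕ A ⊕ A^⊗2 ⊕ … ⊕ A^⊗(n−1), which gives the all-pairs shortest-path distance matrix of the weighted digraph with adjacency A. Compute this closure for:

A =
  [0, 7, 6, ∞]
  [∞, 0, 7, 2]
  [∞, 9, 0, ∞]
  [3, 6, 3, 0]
Closure =
  [0, 7, 6, 9]
  [5, 0, 5, 2]
  [14, 9, 0, 11]
  [3, 6, 3, 0]

This is the Floyd-Warshall all-pairs shortest-path computation. For each intermediate vertex k = 0, 1, …, 3, update dist[i][j] ← min(dist[i][j], dist[i][k] + dist[k][j]). The final matrix gives, for each (i, j), the minimum total weight of any directed path from i to j (possibly empty when i = j).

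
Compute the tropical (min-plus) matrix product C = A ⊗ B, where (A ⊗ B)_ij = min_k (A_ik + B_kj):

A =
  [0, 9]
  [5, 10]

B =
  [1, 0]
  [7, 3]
A ⊗ B =
  [1, 0]
  [6, 5]

Apply the min-plus product entry-by-entry:
  C[0][0] = min over k of (A[0][0] + B[0][0] = 0 + 1 = 1, A[0][1] + B[1][0] = 9 + 7 = 16) = 1 (attained at k = 0)
  C[0][1] = min over k of (A[0][0] + B[0][1] = 0 + 0 = 0, A[0][1] + B[1][1] = 9 + 3 = 12) = 0 (attained at k = 0)
  C[1][0] = min over k of (A[1][0] + B[0][0] = 5 + 1 = 6, A[1][1] + B[1][0] = 10 + 7 = 17) = 6 (attained at k = 0)
  C[1][1] = min over k of (A[1][0] + B[0][1] = 5 + 0 = 5, A[1][1] + B[1][1] = 10 + 3 = 13) = 5 (attained at k = 0)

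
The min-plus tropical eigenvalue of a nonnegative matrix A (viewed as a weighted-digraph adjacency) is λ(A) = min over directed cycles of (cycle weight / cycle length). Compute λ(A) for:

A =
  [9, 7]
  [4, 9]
λ(A) = 11/2

Enumerate directed cycles and compute their means (weight / length). Sample:
  cycle 0 → 0: weight = 9, length = 1, mean = 9/1 ≈ 9.000
  cycle 1 → 1: weight = 9, length = 1, mean = 9/1 ≈ 9.000
  cycle 0 → 1 → 0: weight = 11, length = 2, mean = 11/2 ≈ 5.500
  cycle 1 → 0 → 1: weight = 11, length = 2, mean = 11/2 ≈ 5.500
Minimum mean = 5.500, attained e.g. along the cycle 0 → 1 → 0 with weight 11 and length 2. So λ(A) = 11/2 = 11/2.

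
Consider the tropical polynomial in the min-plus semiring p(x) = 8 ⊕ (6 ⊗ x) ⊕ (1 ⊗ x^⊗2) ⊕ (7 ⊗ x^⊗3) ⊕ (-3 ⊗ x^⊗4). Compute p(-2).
p(-2) = -11

A tropical monomial a ⊗ x^⊗i evaluates to a + i · x. Evaluating each term at x = -2:
  Term 0 contributes 8 + 0 · -2 = 8
  Term 1 contributes 6 + 1 · -2 = 4
  Term 2 contributes 1 + 2 · -2 = -3
  Term 3 contributes 7 + 3 · -2 = 1
  Term 4 contributes -3 + 4 · -2 = -11
p(-2) = ⊕ of these = min[8, 4, -3, 1, -11] = -11.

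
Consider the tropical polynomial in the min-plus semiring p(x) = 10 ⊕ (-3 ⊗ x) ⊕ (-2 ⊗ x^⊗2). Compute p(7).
p(7) = 4

A tropical monomial a ⊗ x^⊗i evaluates to a + i · x. Evaluating each term at x = 7:
  Term 0 contributes 10 + 0 · 7 = 10
  Term 1 contributes -3 + 1 · 7 = 4
  Term 2 contributes -2 + 2 · 7 = 12
p(7) = ⊕ of these = min[10, 4, 12] = 4.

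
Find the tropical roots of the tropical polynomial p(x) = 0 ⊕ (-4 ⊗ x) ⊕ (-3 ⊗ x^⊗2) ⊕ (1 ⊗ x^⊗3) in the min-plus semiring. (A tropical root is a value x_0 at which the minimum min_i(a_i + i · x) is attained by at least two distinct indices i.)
Roots: {-4, -1, 4}

Each tropical root is a break point of the lower envelope of the lines y = a_i + i · x (there are 4 lines, with slopes 0, 1, ..., 3). Only the lines that attain the minimum somewhere contribute to roots; other lines are dominated. Here the surviving (envelope) indices are i = 3, i = 2, i = 1, i = 0.
Intersections between consecutive envelope lines give the roots: for adjacent envelope indices i < j the intersection is x = (a_i − a_j) / (j − i). Reading off the sorted break points: {-4, -1, 4}.
Verification: at each break x_0, at least two indices attain the minimum of min_i(a_i + i · x_0).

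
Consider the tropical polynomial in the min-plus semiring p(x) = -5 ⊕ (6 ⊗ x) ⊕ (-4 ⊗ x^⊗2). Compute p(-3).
p(-3) = -10

A tropical monomial a ⊗ x^⊗i evaluates to a + i · x. Evaluating each term at x = -3:
  Term 0 contributes -5 + 0 · -3 = -5
  Term 1 contributes 6 + 1 · -3 = 3
  Term 2 contributes -4 + 2 · -3 = -10
p(-3) = ⊕ of these = min[-5, 3, -10] = -10.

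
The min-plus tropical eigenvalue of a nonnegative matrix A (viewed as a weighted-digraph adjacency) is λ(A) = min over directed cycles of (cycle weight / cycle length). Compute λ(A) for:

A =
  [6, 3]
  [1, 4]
λ(A) = 2

Enumerate directed cycles and compute their means (weight / length). Sample:
  cycle 0 → 0: weight = 6, length = 1, mean = 6/1 ≈ 6.000
  cycle 1 → 1: weight = 4, length = 1, mean = 4/1 ≈ 4.000
  cycle 0 → 1 → 0: weight = 4, length = 2, mean = 4/2 ≈ 2.000
  cycle 1 → 0 → 1: weight = 4, length = 2, mean = 4/2 ≈ 2.000
Minimum mean = 2.000, attained e.g. along the cycle 0 → 1 → 0 with weight 4 and length 2. So λ(A) = 4/2 = 2.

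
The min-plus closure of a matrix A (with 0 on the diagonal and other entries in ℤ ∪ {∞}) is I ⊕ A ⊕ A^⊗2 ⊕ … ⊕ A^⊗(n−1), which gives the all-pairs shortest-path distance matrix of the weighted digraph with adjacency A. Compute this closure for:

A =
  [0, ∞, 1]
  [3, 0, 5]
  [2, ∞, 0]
Closure =
  [0, ∞, 1]
  [3, 0, 4]
  [2, ∞, 0]

This is the Floyd-Warshall all-pairs shortest-path computation. For each intermediate vertex k = 0, 1, …, 2, update dist[i][j] ← min(dist[i][j], dist[i][k] + dist[k][j]). The final matrix gives, for each (i, j), the minimum total weight of any directed path from i to j (possibly empty when i = j).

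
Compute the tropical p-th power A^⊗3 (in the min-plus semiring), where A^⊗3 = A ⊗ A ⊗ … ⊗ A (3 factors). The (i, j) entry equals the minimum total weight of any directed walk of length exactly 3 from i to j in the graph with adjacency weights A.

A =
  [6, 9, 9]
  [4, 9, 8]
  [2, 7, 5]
A^⊗3 =
  [16, 20, 19]
  [15, 19, 18]
  [12, 16, 15]

Each entry (A^⊗3)_ij equals the minimum over all length-3 walks i = v_0 → v_1 → … → v_3 = j of Σ_t A[v_t][v_{t+1}]. For example, for (i, j) = (0, 2) we minimise over 9 possible intermediate vertex sequences; the minimum is 19, attained along the walk 0 → 2 → 2 → 2.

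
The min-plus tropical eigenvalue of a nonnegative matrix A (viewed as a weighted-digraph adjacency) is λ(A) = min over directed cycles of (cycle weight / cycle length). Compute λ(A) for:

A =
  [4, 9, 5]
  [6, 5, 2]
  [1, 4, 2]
λ(A) = 2

Enumerate directed cycles and compute their means (weight / length). Sample:
  cycle 0 → 0: weight = 4, length = 1, mean = 4/1 ≈ 4.000
  cycle 1 → 1: weight = 5, length = 1, mean = 5/1 ≈ 5.000
  cycle 2 → 2: weight = 2, length = 1, mean = 2/1 ≈ 2.000
  cycle 0 → 1 → 0: weight = 15, length = 2, mean = 15/2 ≈ 7.500
  cycle 0 → 2 → 0: weight = 6, length = 2, mean = 6/2 ≈ 3.000
  cycle 1 → 0 → 1: weight = 15, length = 2, mean = 15/2 ≈ 7.500
Minimum mean = 2.000, attained e.g. along the cycle 2 → 2 with weight 2 and length 1. So λ(A) = 2/1 = 2.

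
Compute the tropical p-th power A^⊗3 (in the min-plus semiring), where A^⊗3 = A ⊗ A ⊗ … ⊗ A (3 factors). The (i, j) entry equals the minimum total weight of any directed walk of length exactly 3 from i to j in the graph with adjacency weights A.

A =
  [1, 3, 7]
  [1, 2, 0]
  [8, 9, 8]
A^⊗3 =
  [3, 5, 4]
  [3, 5, 4]
  [10, 12, 11]

Each entry (A^⊗3)_ij equals the minimum over all length-3 walks i = v_0 → v_1 → … → v_3 = j of Σ_t A[v_t][v_{t+1}]. For example, for (i, j) = (0, 2) we minimise over 9 possible intermediate vertex sequences; the minimum is 4, attained along the walk 0 → 0 → 1 → 2.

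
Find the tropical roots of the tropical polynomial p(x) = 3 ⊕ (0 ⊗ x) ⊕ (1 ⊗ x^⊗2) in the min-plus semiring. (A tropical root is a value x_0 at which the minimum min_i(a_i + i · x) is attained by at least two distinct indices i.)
Roots: {-1, 3}

Each tropical root is a break point of the lower envelope of the lines y = a_i + i · x (there are 3 lines, with slopes 0, 1, ..., 2). Only the lines that attain the minimum somewhere contribute to roots; other lines are dominated. Here the surviving (envelope) indices are i = 2, i = 1, i = 0.
Intersections between consecutive envelope lines give the roots: for adjacent envelope indices i < j the intersection is x = (a_i − a_j) / (j − i). Reading off the sorted break points: {-1, 3}.
Verification: at each break x_0, at least two indices attain the minimum of min_i(a_i + i · x_0).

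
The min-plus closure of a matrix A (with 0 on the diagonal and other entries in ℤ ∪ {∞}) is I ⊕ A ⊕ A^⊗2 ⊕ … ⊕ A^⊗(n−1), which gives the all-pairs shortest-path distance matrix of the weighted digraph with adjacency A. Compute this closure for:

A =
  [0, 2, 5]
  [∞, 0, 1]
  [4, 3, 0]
Closure =
  [0, 2, 3]
  [5, 0, 1]
  [4, 3, 0]

This is the Floyd-Warshall all-pairs shortest-path computation. For each intermediate vertex k = 0, 1, …, 2, update dist[i][j] ← min(dist[i][j], dist[i][k] + dist[k][j]). The final matrix gives, for each (i, j), the minimum total weight of any directed path from i to j (possibly empty when i = j).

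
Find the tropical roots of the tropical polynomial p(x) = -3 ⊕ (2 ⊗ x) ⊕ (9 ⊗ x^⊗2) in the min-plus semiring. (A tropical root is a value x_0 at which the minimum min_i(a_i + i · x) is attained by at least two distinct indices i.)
Roots: {-7, -5}

Each tropical root is a break point of the lower envelope of the lines y = a_i + i · x (there are 3 lines, with slopes 0, 1, ..., 2). Only the lines that attain the minimum somewhere contribute to roots; other lines are dominated. Here the surviving (envelope) indices are i = 2, i = 1, i = 0.
Intersections between consecutive envelope lines give the roots: for adjacent envelope indices i < j the intersection is x = (a_i − a_j) / (j − i). Reading off the sorted break points: {-7, -5}.
Verification: at each break x_0, at least two indices attain the minimum of min_i(a_i + i · x_0).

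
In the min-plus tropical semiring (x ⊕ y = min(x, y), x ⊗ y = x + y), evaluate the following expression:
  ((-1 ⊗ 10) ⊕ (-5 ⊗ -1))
((-1 ⊗ 10) ⊕ (-5 ⊗ -1)) = -6

Expand innermost to outermost. Recall ⊕ takes the minimum of its arguments and ⊗ takes their sum. Working out the expression ((-1 ⊗ 10) ⊕ (-5 ⊗ -1)) gives -6.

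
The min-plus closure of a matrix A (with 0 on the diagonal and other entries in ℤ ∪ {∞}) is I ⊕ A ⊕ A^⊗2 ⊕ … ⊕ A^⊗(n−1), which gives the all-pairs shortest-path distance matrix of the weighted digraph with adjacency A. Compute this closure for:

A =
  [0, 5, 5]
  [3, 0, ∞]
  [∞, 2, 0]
Closure =
  [0, 5, 5]
  [3, 0, 8]
  [5, 2, 0]

This is the Floyd-Warshall all-pairs shortest-path computation. For each intermediate vertex k = 0, 1, …, 2, update dist[i][j] ← min(dist[i][j], dist[i][k] + dist[k][j]). The final matrix gives, for each (i, j), the minimum total weight of any directed path from i to j (possibly empty when i = j).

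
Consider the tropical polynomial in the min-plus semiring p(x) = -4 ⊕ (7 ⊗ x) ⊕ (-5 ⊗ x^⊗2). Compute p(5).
p(5) = -4

A tropical monomial a ⊗ x^⊗i evaluates to a + i · x. Evaluating each term at x = 5:
  Term 0 contributes -4 + 0 · 5 = -4
  Term 1 contributes 7 + 1 · 5 = 12
  Term 2 contributes -5 + 2 · 5 = 5
p(5) = ⊕ of these = min[-4, 12, 5] = -4.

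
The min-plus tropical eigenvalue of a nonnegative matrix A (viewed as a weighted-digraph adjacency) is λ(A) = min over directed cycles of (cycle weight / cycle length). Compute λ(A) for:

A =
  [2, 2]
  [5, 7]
λ(A) = 2

Enumerate directed cycles and compute their means (weight / length). Sample:
  cycle 0 → 0: weight = 2, length = 1, mean = 2/1 ≈ 2.000
  cycle 1 → 1: weight = 7, length = 1, mean = 7/1 ≈ 7.000
  cycle 0 → 1 → 0: weight = 7, length = 2, mean = 7/2 ≈ 3.500
  cycle 1 → 0 → 1: weight = 7, length = 2, mean = 7/2 ≈ 3.500
Minimum mean = 2.000, attained e.g. along the cycle 0 → 0 with weight 2 and length 1. So λ(A) = 2/1 = 2.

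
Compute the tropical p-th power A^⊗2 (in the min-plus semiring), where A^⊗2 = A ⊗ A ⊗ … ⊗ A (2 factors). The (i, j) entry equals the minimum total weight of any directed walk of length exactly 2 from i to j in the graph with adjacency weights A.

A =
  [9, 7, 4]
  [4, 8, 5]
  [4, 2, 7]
A^⊗2 =
  [8, 6, 11]
  [9, 7, 8]
  [6, 9, 7]

Each entry (A^⊗2)_ij equals the minimum over all length-2 walks i = v_0 → v_1 → … → v_2 = j of Σ_t A[v_t][v_{t+1}]. For example, for (i, j) = (0, 2) we minimise over 3 possible intermediate vertex sequences; the minimum is 11, attained along the walk 0 → 2 → 2.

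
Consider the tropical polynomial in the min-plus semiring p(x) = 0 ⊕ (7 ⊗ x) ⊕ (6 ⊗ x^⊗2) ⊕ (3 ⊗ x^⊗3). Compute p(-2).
p(-2) = -3

A tropical monomial a ⊗ x^⊗i evaluates to a + i · x. Evaluating each term at x = -2:
  Term 0 contributes 0 + 0 · -2 = 0
  Term 1 contributes 7 + 1 · -2 = 5
  Term 2 contributes 6 + 2 · -2 = 2
  Term 3 contributes 3 + 3 · -2 = -3
p(-2) = ⊕ of these = min[0, 5, 2, -3] = -3.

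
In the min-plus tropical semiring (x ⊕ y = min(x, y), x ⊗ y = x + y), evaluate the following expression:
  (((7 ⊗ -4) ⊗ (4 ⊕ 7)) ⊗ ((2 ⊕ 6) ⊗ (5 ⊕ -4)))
(((7 ⊗ -4) ⊗ (4 ⊕ 7)) ⊗ ((2 ⊕ 6) ⊗ (5 ⊕ -4))) = 5

Expand innermost to outermost. Recall ⊕ takes the minimum of its arguments and ⊗ takes their sum. Working out the expression (((7 ⊗ -4) ⊗ (4 ⊕ 7)) ⊗ ((2 ⊕ 6) ⊗ (5 ⊕ -4))) gives 5.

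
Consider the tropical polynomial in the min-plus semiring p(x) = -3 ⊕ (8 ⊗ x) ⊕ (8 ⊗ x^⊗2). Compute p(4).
p(4) = -3

A tropical monomial a ⊗ x^⊗i evaluates to a + i · x. Evaluating each term at x = 4:
  Term 0 contributes -3 + 0 · 4 = -3
  Term 1 contributes 8 + 1 · 4 = 12
  Term 2 contributes 8 + 2 · 4 = 16
p(4) = ⊕ of these = min[-3, 12, 16] = -3.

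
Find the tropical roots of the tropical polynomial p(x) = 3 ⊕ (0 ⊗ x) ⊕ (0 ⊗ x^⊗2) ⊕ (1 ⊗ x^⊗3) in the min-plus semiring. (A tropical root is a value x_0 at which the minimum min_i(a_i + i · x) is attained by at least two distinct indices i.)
Roots: {-1, 0, 3}

Each tropical root is a break point of the lower envelope of the lines y = a_i + i · x (there are 4 lines, with slopes 0, 1, ..., 3). Only the lines that attain the minimum somewhere contribute to roots; other lines are dominated. Here the surviving (envelope) indices are i = 3, i = 2, i = 1, i = 0.
Intersections between consecutive envelope lines give the roots: for adjacent envelope indices i < j the intersection is x = (a_i − a_j) / (j − i). Reading off the sorted break points: {-1, 0, 3}.
Verification: at each break x_0, at least two indices attain the minimum of min_i(a_i + i · x_0).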